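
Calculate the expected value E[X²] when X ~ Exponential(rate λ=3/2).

Using the identity E[X²] = Var(X) + (E[X])²:
E[X] = \frac{2}{3}
Var(X) = \frac{4}{9}
E[X²] = \frac{4}{9} + (\frac{2}{3})²
= \frac{8}{9}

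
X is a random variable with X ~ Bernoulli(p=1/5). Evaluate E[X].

For X ~ Bernoulli(p=1/5), the expected value is:
E[X] = \frac{1}{5}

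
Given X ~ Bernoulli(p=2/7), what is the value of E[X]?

For X ~ Bernoulli(p=2/7), the expected value is:
E[X] = \frac{2}{7}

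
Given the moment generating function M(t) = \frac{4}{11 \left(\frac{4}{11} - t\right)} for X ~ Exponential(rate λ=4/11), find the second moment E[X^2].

To find E[X^2], compute M^(2)(0):
M^(1)(t) = \frac{4}{11 \left(\frac{4}{11} - t\right)^{2}}
M^(2)(t) = \frac{8}{11 \left(\frac{4}{11} - t\right)^{3}}
M^(2)(0) = \frac{121}{8}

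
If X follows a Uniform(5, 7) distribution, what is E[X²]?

Using the identity E[X²] = Var(X) + (E[X])²:
E[X] = 6
Var(X) = \frac{1}{3}
E[X²] = \frac{1}{3} + (6)²
= \frac{109}{3}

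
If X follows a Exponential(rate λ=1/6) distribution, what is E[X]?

For X ~ Exponential(rate λ=1/6), the expected value is:
E[X] = 6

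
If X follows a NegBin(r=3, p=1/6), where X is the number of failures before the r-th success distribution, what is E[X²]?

Using the identity E[X²] = Var(X) + (E[X])²:
E[X] = 15
Var(X) = 90
E[X²] = 90 + (15)²
= 315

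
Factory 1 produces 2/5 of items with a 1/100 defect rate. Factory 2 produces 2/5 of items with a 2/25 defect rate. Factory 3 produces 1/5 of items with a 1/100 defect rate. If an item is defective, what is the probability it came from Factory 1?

Using Bayes' theorem:
P(F1) = 2/5, P(D|F1) = 1/100
P(F2) = 2/5, P(D|F2) = 2/25
P(F3) = 1/5, P(D|F3) = 1/100
P(D) = P(D|F1)P(F1) + P(D|F2)P(F2) + P(D|F3)P(F3)
     = \frac{19}{500}
P(F1|D) = P(D|F1)P(F1) / P(D)
= \frac{2}{19}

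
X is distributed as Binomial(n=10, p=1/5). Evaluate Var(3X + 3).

For X ~ Binomial(n=10, p=1/5):
Var(X) = \frac{8}{5}
Var(3X + 3) = (3)² × Var(X) = 9 × \frac{8}{5} = \frac{72}{5}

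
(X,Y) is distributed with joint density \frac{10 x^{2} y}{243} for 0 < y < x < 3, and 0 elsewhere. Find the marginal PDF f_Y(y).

f_Y(y) = ∫_y^3 \frac{10 x^{2} y}{243} dx = \frac{10 y \left(27 - y^{3}\right)}{729}
for 0 < y < 3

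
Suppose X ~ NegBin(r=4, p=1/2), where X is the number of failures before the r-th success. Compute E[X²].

Using the identity E[X²] = Var(X) + (E[X])²:
E[X] = 4
Var(X) = 8
E[X²] = 8 + (4)²
= 24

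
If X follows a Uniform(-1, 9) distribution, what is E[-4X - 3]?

For X ~ Uniform(-1, 9):
E[X] = 4
E[-4X - 3] = -4 × E[X] - 3 = -19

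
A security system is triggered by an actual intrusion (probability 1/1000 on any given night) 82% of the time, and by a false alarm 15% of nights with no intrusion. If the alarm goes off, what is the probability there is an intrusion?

Let D = the rare event, + = positive/flagged.
P(D) = 1/1000
P(+|D) = 82/100 = 41/50
P(+|D') = 15/100 = 3/20
P(+) = P(+|D)P(D) + P(+|D')P(D')
     = \frac{41}{50} × \frac{1}{1000} + \frac{3}{20} × \frac{999}{1000}
     = \frac{15067}{100000}
P(D|+) = P(+|D)P(D)/P(+) = \frac{82}{15067}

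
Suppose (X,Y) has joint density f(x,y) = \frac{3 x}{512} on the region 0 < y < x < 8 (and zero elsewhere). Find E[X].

f_X(x) = ∫_0^x \frac{3 x}{512} dy = \frac{3 x^{2}}{512}
E[X] = ∫_0^8 x × (\frac{3 x^{2}}{512}) dx = 6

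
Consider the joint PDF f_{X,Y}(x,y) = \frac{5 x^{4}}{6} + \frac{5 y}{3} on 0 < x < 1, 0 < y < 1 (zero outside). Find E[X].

E[X] = ∫_0^1 ∫_0^1 x × f(x,y) dy dx
= ∫_0^1 ∫_0^1 x × (\frac{5 x^{4}}{6} + \frac{5 y}{3}) dy dx
= \frac{5}{9}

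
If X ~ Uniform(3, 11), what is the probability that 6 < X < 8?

P(6 < X < 8) = ∫_{6}^{8} f(x) dx
where f(x) = \frac{1}{8}
= \frac{1}{4}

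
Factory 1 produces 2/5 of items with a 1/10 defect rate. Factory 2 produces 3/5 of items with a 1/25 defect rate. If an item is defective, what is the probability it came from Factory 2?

Using Bayes' theorem:
P(F1) = 2/5, P(D|F1) = 1/10
P(F2) = 3/5, P(D|F2) = 1/25
P(D) = P(D|F1)P(F1) + P(D|F2)P(F2)
     = \frac{8}{125}
P(F2|D) = P(D|F2)P(F2) / P(D)
= \frac{3}{8}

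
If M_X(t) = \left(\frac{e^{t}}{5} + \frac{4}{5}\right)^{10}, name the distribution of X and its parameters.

The MGF M(t) = \left(\frac{e^{t}}{5} + \frac{4}{5}\right)^{10} is the standard form for the Binomial distribution.
Comparing with the known MGF formula identifies: Binomial(n=10, p=1/5)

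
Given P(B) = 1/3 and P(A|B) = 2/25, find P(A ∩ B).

By definition, P(A|B) = P(A ∩ B) / P(B)
So P(A ∩ B) = P(A|B) × P(B)
= 2/25 × 1/3
= 2/75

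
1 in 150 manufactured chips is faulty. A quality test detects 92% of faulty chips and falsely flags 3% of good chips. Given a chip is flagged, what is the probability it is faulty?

Let D = the rare event, + = positive/flagged.
P(D) = 1/150
P(+|D) = 92/100 = 23/25
P(+|D') = 3/100
P(+) = P(+|D)P(D) + P(+|D')P(D')
     = \frac{23}{25} × \frac{1}{150} + \frac{3}{100} × \frac{149}{150}
     = \frac{539}{15000}
P(D|+) = P(+|D)P(D)/P(+) = \frac{92}{539}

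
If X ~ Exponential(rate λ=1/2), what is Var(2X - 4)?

For X ~ Exponential(rate λ=1/2):
Var(X) = 4
Var(2X - 4) = (2)² × Var(X) = 4 × 4 = 16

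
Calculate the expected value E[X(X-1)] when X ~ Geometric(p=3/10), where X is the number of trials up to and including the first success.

E[X(X-1)] = E[X² - X] = E[X²] - E[X]
E[X] = \frac{10}{3}
E[X²] = Var(X) + (E[X])² = \frac{70}{9} + (\frac{10}{3})² = \frac{170}{9}
E[X(X-1)] = \frac{170}{9} - \frac{10}{3} = \frac{140}{9}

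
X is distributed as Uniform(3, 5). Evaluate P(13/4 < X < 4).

P(13/4 < X < 4) = ∫_{13/4}^{4} f(x) dx
where f(x) = \frac{1}{2}
= \frac{3}{8}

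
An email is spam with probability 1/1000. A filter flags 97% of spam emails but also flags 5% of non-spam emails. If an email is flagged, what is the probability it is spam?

Let D = the rare event, + = positive/flagged.
P(D) = 1/1000
P(+|D) = 97/100
P(+|D') = 5/100 = 1/20
P(+) = P(+|D)P(D) + P(+|D')P(D')
     = \frac{97}{100} × \frac{1}{1000} + \frac{1}{20} × \frac{999}{1000}
     = \frac{1273}{25000}
P(D|+) = P(+|D)P(D)/P(+) = \frac{97}{5092}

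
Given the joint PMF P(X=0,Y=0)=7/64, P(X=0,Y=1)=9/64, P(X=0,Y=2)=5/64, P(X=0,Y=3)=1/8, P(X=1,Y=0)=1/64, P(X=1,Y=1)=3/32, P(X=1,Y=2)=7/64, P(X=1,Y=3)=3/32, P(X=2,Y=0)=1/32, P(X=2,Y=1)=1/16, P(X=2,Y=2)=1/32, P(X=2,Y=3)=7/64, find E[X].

First find marginal of X:
P(X=0) = 29/64
P(X=1) = 5/16
P(X=2) = 15/64
E[X] = 0 × 29/64 + 1 × 5/16 + 2 × 15/64 = 25/32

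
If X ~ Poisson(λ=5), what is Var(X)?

For X ~ Poisson(λ=5):
Var(X) = 5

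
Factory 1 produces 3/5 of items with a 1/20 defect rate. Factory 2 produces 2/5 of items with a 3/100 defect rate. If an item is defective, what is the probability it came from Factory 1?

Using Bayes' theorem:
P(F1) = 3/5, P(D|F1) = 1/20
P(F2) = 2/5, P(D|F2) = 3/100
P(D) = P(D|F1)P(F1) + P(D|F2)P(F2)
     = \frac{21}{500}
P(F1|D) = P(D|F1)P(F1) / P(D)
= \frac{5}{7}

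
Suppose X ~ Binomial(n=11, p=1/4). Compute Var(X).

For X ~ Binomial(n=11, p=1/4):
Var(X) = \frac{33}{16}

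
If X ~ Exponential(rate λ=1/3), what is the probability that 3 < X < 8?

P(3 < X < 8) = ∫_{3}^{8} f(x) dx
where f(x) = \frac{e^{- \frac{x}{3}}}{3}
= - \frac{1}{e^{\frac{8}{3}}} + e^{-1}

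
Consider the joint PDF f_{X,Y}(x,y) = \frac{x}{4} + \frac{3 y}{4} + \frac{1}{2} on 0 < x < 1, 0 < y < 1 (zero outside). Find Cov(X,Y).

E[XY] = ∫∫ xy × f(x,y) dx dy = \frac{7}{24}
E[X] = \frac{25}{48}
E[Y] = \frac{9}{16}
Cov(X,Y) = E[XY] - E[X]E[Y] = - \frac{1}{768}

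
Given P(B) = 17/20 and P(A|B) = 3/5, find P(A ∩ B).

By definition, P(A|B) = P(A ∩ B) / P(B)
So P(A ∩ B) = P(A|B) × P(B)
= 3/5 × 17/20
= 51/100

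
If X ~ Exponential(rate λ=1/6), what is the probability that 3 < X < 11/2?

P(3 < X < 11/2) = ∫_{3}^{11/2} f(x) dx
where f(x) = \frac{e^{- \frac{x}{6}}}{6}
= - \frac{1}{e^{\frac{11}{12}}} + e^{- \frac{1}{2}}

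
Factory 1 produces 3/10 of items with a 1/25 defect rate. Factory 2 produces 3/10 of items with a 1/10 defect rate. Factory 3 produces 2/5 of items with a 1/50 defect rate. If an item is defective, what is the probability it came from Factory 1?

Using Bayes' theorem:
P(F1) = 3/10, P(D|F1) = 1/25
P(F2) = 3/10, P(D|F2) = 1/10
P(F3) = 2/5, P(D|F3) = 1/50
P(D) = P(D|F1)P(F1) + P(D|F2)P(F2) + P(D|F3)P(F3)
     = \frac{1}{20}
P(F1|D) = P(D|F1)P(F1) / P(D)
= \frac{6}{25}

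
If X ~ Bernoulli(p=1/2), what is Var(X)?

For X ~ Bernoulli(p=1/2):
Var(X) = \frac{1}{4}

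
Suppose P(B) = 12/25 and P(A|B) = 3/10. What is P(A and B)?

By definition, P(A|B) = P(A ∩ B) / P(B)
So P(A ∩ B) = P(A|B) × P(B)
= 3/10 × 12/25
= 18/125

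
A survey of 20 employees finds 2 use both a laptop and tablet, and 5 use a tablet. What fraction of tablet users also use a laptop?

P(A ∩ B) = 2/20 = 1/10
P(B) = 5/20 = 1/4
P(A|B) = P(A ∩ B) / P(B) = (1/10) / (1/4) = 2/5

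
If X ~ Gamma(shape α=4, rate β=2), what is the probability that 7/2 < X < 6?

P(7/2 < X < 6) = ∫_{7/2}^{6} f(x) dx
where f(x) = \frac{8 x^{3} e^{- 2 x}}{3}
= \frac{-1119 + 269 e^{5}}{3 e^{12}}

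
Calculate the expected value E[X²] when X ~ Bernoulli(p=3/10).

Using the identity E[X²] = Var(X) + (E[X])²:
E[X] = \frac{3}{10}
Var(X) = \frac{21}{100}
E[X²] = \frac{21}{100} + (\frac{3}{10})²
= \frac{3}{10}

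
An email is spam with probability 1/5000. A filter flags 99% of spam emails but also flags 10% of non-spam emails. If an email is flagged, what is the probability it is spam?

Let D = the rare event, + = positive/flagged.
P(D) = 1/5000
P(+|D) = 99/100
P(+|D') = 10/100 = 1/10
P(+) = P(+|D)P(D) + P(+|D')P(D')
     = \frac{99}{100} × \frac{1}{5000} + \frac{1}{10} × \frac{4999}{5000}
     = \frac{50089}{500000}
P(D|+) = P(+|D)P(D)/P(+) = \frac{99}{50089}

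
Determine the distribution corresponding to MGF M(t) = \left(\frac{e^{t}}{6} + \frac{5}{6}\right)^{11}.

The MGF M(t) = \left(\frac{e^{t}}{6} + \frac{5}{6}\right)^{11} is the standard form for the Binomial distribution.
Comparing with the known MGF formula identifies: Binomial(n=11, p=1/6)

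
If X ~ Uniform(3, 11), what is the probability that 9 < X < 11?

P(9 < X < 11) = ∫_{9}^{11} f(x) dx
where f(x) = \frac{1}{8}
= \frac{1}{4}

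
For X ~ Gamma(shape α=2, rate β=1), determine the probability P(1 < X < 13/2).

P(1 < X < 13/2) = ∫_{1}^{13/2} f(x) dx
where f(x) = x e^{- x}
= - \frac{15}{2 e^{\frac{13}{2}}} + \frac{2}{e}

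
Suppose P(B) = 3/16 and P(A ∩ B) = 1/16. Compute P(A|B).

P(A|B) = P(A ∩ B) / P(B)
= (1/16) / (3/16)
= 1/3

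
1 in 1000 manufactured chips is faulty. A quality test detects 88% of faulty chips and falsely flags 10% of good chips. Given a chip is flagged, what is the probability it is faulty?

Let D = the rare event, + = positive/flagged.
P(D) = 1/1000
P(+|D) = 88/100 = 22/25
P(+|D') = 10/100 = 1/10
P(+) = P(+|D)P(D) + P(+|D')P(D')
     = \frac{22}{25} × \frac{1}{1000} + \frac{1}{10} × \frac{999}{1000}
     = \frac{5039}{50000}
P(D|+) = P(+|D)P(D)/P(+) = \frac{44}{5039}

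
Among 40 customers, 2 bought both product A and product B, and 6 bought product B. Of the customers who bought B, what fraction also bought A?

P(A ∩ B) = 2/40 = 1/20
P(B) = 6/40 = 3/20
P(A|B) = P(A ∩ B) / P(B) = (1/20) / (3/20) = 1/3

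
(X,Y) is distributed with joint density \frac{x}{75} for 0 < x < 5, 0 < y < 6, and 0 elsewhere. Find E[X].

f_X(x) = ∫_0^6 \frac{x}{75} dy = \frac{2 x}{25}
E[X] = ∫_0^5 x × (\frac{2 x}{25}) dx = \frac{10}{3}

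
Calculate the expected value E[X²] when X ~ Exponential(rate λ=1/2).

Using the identity E[X²] = Var(X) + (E[X])²:
E[X] = 2
Var(X) = 4
E[X²] = 4 + (2)²
= 8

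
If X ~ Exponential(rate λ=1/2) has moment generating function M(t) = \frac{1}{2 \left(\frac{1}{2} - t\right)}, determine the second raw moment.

To find E[X^2], compute M^(2)(0):
M^(1)(t) = \frac{1}{2 \left(\frac{1}{2} - t\right)^{2}}
M^(2)(t) = \frac{1}{\left(\frac{1}{2} - t\right)^{3}}
M^(2)(0) = 8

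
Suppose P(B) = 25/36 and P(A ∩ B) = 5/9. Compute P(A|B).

P(A|B) = P(A ∩ B) / P(B)
= (5/9) / (25/36)
= 4/5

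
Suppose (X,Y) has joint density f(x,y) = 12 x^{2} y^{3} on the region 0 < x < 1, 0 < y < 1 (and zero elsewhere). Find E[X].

E[X] = ∫_0^1 ∫_0^1 x × f(x,y) dy dx
= ∫_0^1 ∫_0^1 x × (12 x^{2} y^{3}) dy dx
= \frac{3}{4}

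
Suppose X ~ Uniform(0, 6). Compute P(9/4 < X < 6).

P(9/4 < X < 6) = ∫_{9/4}^{6} f(x) dx
where f(x) = \frac{1}{6}
= \frac{5}{8}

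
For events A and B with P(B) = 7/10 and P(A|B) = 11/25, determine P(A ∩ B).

By definition, P(A|B) = P(A ∩ B) / P(B)
So P(A ∩ B) = P(A|B) × P(B)
= 11/25 × 7/10
= 77/250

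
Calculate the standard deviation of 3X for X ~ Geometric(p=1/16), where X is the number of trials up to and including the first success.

For X ~ Geometric(p=1/16), where X is the number of trials up to and including the first success:
Var(X) = 240
SD(X) = √(Var(X)) = √(240) = 4 \sqrt{15}
SD(3X) = |3| × SD(X) = 3 × 4 \sqrt{15} = 12 \sqrt{15}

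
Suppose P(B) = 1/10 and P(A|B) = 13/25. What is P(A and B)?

By definition, P(A|B) = P(A ∩ B) / P(B)
So P(A ∩ B) = P(A|B) × P(B)
= 13/25 × 1/10
= 13/250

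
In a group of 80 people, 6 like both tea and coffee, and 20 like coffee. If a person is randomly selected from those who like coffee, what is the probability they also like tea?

P(A ∩ B) = 6/80 = 3/40
P(B) = 20/80 = 1/4
P(A|B) = P(A ∩ B) / P(B) = (3/40) / (1/4) = 3/10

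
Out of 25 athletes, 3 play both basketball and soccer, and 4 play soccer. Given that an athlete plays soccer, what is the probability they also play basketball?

P(A ∩ B) = 3/25
P(B) = 4/25
P(A|B) = P(A ∩ B) / P(B) = (3/25) / (4/25) = 3/4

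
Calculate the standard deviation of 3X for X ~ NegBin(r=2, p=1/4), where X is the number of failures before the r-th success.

For X ~ NegBin(r=2, p=1/4), where X is the number of failures before the r-th success:
Var(X) = 24
SD(X) = √(Var(X)) = √(24) = 2 \sqrt{6}
SD(3X) = |3| × SD(X) = 3 × 2 \sqrt{6} = 6 \sqrt{6}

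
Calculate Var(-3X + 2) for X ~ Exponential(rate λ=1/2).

For X ~ Exponential(rate λ=1/2):
Var(X) = 4
Var(-3X + 2) = (-3)² × Var(X) = 9 × 4 = 36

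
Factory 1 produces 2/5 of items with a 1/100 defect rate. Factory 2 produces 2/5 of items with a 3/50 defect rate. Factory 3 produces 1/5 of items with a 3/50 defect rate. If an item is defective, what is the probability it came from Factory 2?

Using Bayes' theorem:
P(F1) = 2/5, P(D|F1) = 1/100
P(F2) = 2/5, P(D|F2) = 3/50
P(F3) = 1/5, P(D|F3) = 3/50
P(D) = P(D|F1)P(F1) + P(D|F2)P(F2) + P(D|F3)P(F3)
     = \frac{1}{25}
P(F2|D) = P(D|F2)P(F2) / P(D)
= \frac{3}{5}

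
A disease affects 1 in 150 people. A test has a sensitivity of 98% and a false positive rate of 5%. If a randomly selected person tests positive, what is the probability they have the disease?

Let D = the rare event, + = positive/flagged.
P(D) = 1/150
P(+|D) = 98/100 = 49/50
P(+|D') = 5/100 = 1/20
P(+) = P(+|D)P(D) + P(+|D')P(D')
     = \frac{49}{50} × \frac{1}{150} + \frac{1}{20} × \frac{149}{150}
     = \frac{281}{5000}
P(D|+) = P(+|D)P(D)/P(+) = \frac{98}{843}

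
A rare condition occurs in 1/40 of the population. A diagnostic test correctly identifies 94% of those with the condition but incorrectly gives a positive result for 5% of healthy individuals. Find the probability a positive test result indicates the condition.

Let D = the rare event, + = positive/flagged.
P(D) = 1/40
P(+|D) = 94/100 = 47/50
P(+|D') = 5/100 = 1/20
P(+) = P(+|D)P(D) + P(+|D')P(D')
     = \frac{47}{50} × \frac{1}{40} + \frac{1}{20} × \frac{39}{40}
     = \frac{289}{4000}
P(D|+) = P(+|D)P(D)/P(+) = \frac{94}{289}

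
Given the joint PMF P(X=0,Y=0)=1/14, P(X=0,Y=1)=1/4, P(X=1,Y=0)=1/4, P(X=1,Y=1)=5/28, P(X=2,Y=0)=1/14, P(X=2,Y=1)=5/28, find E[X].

First find marginal of X:
P(X=0) = 9/28
P(X=1) = 3/7
P(X=2) = 1/4
E[X] = 0 × 9/28 + 1 × 3/7 + 2 × 1/4 = 13/14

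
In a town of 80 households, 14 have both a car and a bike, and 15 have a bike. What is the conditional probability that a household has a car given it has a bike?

P(A ∩ B) = 14/80 = 7/40
P(B) = 15/80 = 3/16
P(A|B) = P(A ∩ B) / P(B) = (7/40) / (3/16) = 14/15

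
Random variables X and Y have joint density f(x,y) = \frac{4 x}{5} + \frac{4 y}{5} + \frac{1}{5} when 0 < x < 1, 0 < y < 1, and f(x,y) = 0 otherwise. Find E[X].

E[X] = ∫_0^1 ∫_0^1 x × f(x,y) dy dx
= ∫_0^1 ∫_0^1 x × (\frac{4 x}{5} + \frac{4 y}{5} + \frac{1}{5}) dy dx
= \frac{17}{30}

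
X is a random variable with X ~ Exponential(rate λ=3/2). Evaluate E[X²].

Using the identity E[X²] = Var(X) + (E[X])²:
E[X] = \frac{2}{3}
Var(X) = \frac{4}{9}
E[X²] = \frac{4}{9} + (\frac{2}{3})²
= \frac{8}{9}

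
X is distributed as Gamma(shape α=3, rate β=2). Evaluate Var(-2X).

For X ~ Gamma(shape α=3, rate β=2):
Var(X) = \frac{3}{4}
Var(-2X) = (-2)² × Var(X) = 4 × \frac{3}{4} = 3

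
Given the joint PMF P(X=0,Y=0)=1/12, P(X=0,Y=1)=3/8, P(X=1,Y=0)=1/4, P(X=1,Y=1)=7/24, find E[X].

First find marginal of X:
P(X=0) = 11/24
P(X=1) = 13/24
E[X] = 0 × 11/24 + 1 × 13/24 = 13/24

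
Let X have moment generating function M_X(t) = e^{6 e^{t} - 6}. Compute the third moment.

To find E[X^3], compute M^(3)(0):
M^(1)(t) = 6 e^{t} e^{6 e^{t} - 6}
M^(2)(t) = 36 e^{2 t} e^{6 e^{t} - 6} + 6 e^{t} e^{6 e^{t} - 6}
M^(3)(t) = 216 e^{3 t} e^{6 e^{t} - 6} + 108 e^{2 t} e^{6 e^{t} - 6} + 6 e^{t} e^{6 e^{t} - 6}
M^(3)(0) = 330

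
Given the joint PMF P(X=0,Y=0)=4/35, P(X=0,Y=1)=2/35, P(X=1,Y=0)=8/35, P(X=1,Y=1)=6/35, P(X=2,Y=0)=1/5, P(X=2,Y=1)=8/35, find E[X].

First find marginal of X:
P(X=0) = 6/35
P(X=1) = 2/5
P(X=2) = 3/7
E[X] = 0 × 6/35 + 1 × 2/5 + 2 × 3/7 = 44/35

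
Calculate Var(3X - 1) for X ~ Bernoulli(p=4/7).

For X ~ Bernoulli(p=4/7):
Var(X) = \frac{12}{49}
Var(3X - 1) = (3)² × Var(X) = 9 × \frac{12}{49} = \frac{108}{49}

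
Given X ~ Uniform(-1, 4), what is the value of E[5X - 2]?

For X ~ Uniform(-1, 4):
E[X] = \frac{3}{2}
E[5X - 2] = 5 × E[X] - 2 = \frac{11}{2}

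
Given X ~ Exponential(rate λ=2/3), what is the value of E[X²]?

Using the identity E[X²] = Var(X) + (E[X])²:
E[X] = \frac{3}{2}
Var(X) = \frac{9}{4}
E[X²] = \frac{9}{4} + (\frac{3}{2})²
= \frac{9}{2}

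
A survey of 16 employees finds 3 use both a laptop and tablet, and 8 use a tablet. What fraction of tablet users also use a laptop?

P(A ∩ B) = 3/16
P(B) = 8/16 = 1/2
P(A|B) = P(A ∩ B) / P(B) = (3/16) / (1/2) = 3/8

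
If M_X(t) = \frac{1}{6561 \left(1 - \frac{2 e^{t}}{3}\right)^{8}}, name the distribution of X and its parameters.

The MGF M(t) = \frac{1}{6561 \left(1 - \frac{2 e^{t}}{3}\right)^{8}} is the standard form for the NegativeBinomial distribution.
Comparing with the known MGF formula identifies: NegBin(r=8, p=1/3), X = failures before r-th success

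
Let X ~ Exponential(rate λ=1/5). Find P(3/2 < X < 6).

P(3/2 < X < 6) = ∫_{3/2}^{6} f(x) dx
where f(x) = \frac{e^{- \frac{x}{5}}}{5}
= - \frac{1}{e^{\frac{6}{5}}} + e^{- \frac{3}{10}}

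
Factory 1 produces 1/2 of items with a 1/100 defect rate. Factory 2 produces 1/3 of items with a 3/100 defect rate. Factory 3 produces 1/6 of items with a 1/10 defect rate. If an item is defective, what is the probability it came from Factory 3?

Using Bayes' theorem:
P(F1) = 1/2, P(D|F1) = 1/100
P(F2) = 1/3, P(D|F2) = 3/100
P(F3) = 1/6, P(D|F3) = 1/10
P(D) = P(D|F1)P(F1) + P(D|F2)P(F2) + P(D|F3)P(F3)
     = \frac{19}{600}
P(F3|D) = P(D|F3)P(F3) / P(D)
= \frac{10}{19}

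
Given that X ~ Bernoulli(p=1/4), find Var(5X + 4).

For X ~ Bernoulli(p=1/4):
Var(X) = \frac{3}{16}
Var(5X + 4) = (5)² × Var(X) = 25 × \frac{3}{16} = \frac{75}{16}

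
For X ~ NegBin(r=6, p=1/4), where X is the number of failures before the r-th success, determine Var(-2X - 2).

For X ~ NegBin(r=6, p=1/4), where X is the number of failures before the r-th success:
Var(X) = 72
Var(-2X - 2) = (-2)² × Var(X) = 4 × 72 = 288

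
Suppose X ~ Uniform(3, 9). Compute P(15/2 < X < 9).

P(15/2 < X < 9) = ∫_{15/2}^{9} f(x) dx
where f(x) = \frac{1}{6}
= \frac{1}{4}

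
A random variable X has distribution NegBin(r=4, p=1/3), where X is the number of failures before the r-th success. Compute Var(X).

For X ~ NegBin(r=4, p=1/3), where X is the number of failures before the r-th success:
Var(X) = 24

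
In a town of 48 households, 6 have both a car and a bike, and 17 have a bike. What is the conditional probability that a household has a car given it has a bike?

P(A ∩ B) = 6/48 = 1/8
P(B) = 17/48
P(A|B) = P(A ∩ B) / P(B) = (1/8) / (17/48) = 6/17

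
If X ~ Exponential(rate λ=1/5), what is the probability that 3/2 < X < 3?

P(3/2 < X < 3) = ∫_{3/2}^{3} f(x) dx
where f(x) = \frac{e^{- \frac{x}{5}}}{5}
= - \frac{1}{e^{\frac{3}{5}}} + e^{- \frac{3}{10}}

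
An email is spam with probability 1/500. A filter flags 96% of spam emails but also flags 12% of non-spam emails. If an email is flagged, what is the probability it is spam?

Let D = the rare event, + = positive/flagged.
P(D) = 1/500
P(+|D) = 96/100 = 24/25
P(+|D') = 12/100 = 3/25
P(+) = P(+|D)P(D) + P(+|D')P(D')
     = \frac{24}{25} × \frac{1}{500} + \frac{3}{25} × \frac{499}{500}
     = \frac{1521}{12500}
P(D|+) = P(+|D)P(D)/P(+) = \frac{8}{507}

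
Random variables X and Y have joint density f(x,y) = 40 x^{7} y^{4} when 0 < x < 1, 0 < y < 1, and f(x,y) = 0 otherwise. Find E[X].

E[X] = ∫_0^1 ∫_0^1 x × f(x,y) dy dx
= ∫_0^1 ∫_0^1 x × (40 x^{7} y^{4}) dy dx
= \frac{8}{9}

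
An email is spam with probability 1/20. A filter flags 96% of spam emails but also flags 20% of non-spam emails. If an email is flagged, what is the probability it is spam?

Let D = the rare event, + = positive/flagged.
P(D) = 1/20
P(+|D) = 96/100 = 24/25
P(+|D') = 20/100 = 1/5
P(+) = P(+|D)P(D) + P(+|D')P(D')
     = \frac{24}{25} × \frac{1}{20} + \frac{1}{5} × \frac{19}{20}
     = \frac{119}{500}
P(D|+) = P(+|D)P(D)/P(+) = \frac{24}{119}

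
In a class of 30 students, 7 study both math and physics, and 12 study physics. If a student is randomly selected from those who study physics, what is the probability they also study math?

P(A ∩ B) = 7/30
P(B) = 12/30 = 2/5
P(A|B) = P(A ∩ B) / P(B) = (7/30) / (2/5) = 7/12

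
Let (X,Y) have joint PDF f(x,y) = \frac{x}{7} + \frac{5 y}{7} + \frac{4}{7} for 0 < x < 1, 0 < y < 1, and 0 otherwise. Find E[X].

E[X] = ∫_0^1 ∫_0^1 x × f(x,y) dy dx
= ∫_0^1 ∫_0^1 x × (\frac{x}{7} + \frac{5 y}{7} + \frac{4}{7}) dy dx
= \frac{43}{84}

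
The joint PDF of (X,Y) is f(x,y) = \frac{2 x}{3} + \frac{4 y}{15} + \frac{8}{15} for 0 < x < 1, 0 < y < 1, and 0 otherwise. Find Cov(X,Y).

E[XY] = ∫∫ xy × f(x,y) dx dy = \frac{13}{45}
E[X] = \frac{5}{9}
E[Y] = \frac{47}{90}
Cov(X,Y) = E[XY] - E[X]E[Y] = - \frac{1}{810}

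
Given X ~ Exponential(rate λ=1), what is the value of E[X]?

For X ~ Exponential(rate λ=1), the expected value is:
E[X] = 1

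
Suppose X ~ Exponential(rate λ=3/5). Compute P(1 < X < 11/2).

P(1 < X < 11/2) = ∫_{1}^{11/2} f(x) dx
where f(x) = \frac{3 e^{- \frac{3 x}{5}}}{5}
= - \frac{1}{e^{\frac{33}{10}}} + e^{- \frac{3}{5}}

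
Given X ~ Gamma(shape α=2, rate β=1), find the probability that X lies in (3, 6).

P(3 < X < 6) = ∫_{3}^{6} f(x) dx
where f(x) = x e^{- x}
= \frac{-7 + 4 e^{3}}{e^{6}}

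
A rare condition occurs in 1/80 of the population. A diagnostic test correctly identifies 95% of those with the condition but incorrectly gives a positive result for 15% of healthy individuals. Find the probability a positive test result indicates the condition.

Let D = the rare event, + = positive/flagged.
P(D) = 1/80
P(+|D) = 95/100 = 19/20
P(+|D') = 15/100 = 3/20
P(+) = P(+|D)P(D) + P(+|D')P(D')
     = \frac{19}{20} × \frac{1}{80} + \frac{3}{20} × \frac{79}{80}
     = \frac{4}{25}
P(D|+) = P(+|D)P(D)/P(+) = \frac{19}{256}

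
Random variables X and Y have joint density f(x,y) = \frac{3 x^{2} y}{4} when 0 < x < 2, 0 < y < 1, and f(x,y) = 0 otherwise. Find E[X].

f_X(x) = ∫_0^1 \frac{3 x^{2} y}{4} dy = \frac{3 x^{2}}{8}
E[X] = ∫_0^2 x × (\frac{3 x^{2}}{8}) dx = \frac{3}{2}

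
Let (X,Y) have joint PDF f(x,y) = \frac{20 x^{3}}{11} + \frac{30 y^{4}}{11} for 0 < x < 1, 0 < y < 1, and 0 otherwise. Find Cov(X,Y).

E[XY] = ∫∫ xy × f(x,y) dx dy = \frac{9}{22}
E[X] = \frac{7}{11}
E[Y] = \frac{15}{22}
Cov(X,Y) = E[XY] - E[X]E[Y] = - \frac{3}{121}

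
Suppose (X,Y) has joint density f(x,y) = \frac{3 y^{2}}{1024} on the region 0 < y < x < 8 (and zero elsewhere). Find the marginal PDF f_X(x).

f_X(x) = ∫_0^x \frac{3 y^{2}}{1024} dy = \frac{x^{3}}{1024}
for 0 < x < 8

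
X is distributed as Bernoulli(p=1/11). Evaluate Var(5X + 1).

For X ~ Bernoulli(p=1/11):
Var(X) = \frac{10}{121}
Var(5X + 1) = (5)² × Var(X) = 25 × \frac{10}{121} = \frac{250}{121}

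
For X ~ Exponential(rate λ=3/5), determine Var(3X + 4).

For X ~ Exponential(rate λ=3/5):
Var(X) = \frac{25}{9}
Var(3X + 4) = (3)² × Var(X) = 9 × \frac{25}{9} = 25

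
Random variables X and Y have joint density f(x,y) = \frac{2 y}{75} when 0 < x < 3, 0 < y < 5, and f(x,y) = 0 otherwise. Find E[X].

f_X(x) = ∫_0^5 \frac{2 y}{75} dy = \frac{1}{3}
E[X] = ∫_0^3 x × (\frac{1}{3}) dx = \frac{3}{2}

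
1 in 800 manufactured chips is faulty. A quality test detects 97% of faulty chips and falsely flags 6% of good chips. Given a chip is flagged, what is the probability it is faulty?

Let D = the rare event, + = positive/flagged.
P(D) = 1/800
P(+|D) = 97/100
P(+|D') = 6/100 = 3/50
P(+) = P(+|D)P(D) + P(+|D')P(D')
     = \frac{97}{100} × \frac{1}{800} + \frac{3}{50} × \frac{799}{800}
     = \frac{4891}{80000}
P(D|+) = P(+|D)P(D)/P(+) = \frac{97}{4891}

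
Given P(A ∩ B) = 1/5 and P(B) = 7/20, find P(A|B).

P(A|B) = P(A ∩ B) / P(B)
= (1/5) / (7/20)
= 4/7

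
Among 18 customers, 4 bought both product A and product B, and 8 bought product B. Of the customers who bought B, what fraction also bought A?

P(A ∩ B) = 4/18 = 2/9
P(B) = 8/18 = 4/9
P(A|B) = P(A ∩ B) / P(B) = (2/9) / (4/9) = 1/2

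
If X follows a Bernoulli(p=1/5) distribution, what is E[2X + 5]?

For X ~ Bernoulli(p=1/5):
E[X] = \frac{1}{5}
E[2X + 5] = 2 × E[X] + 5 = \frac{27}{5}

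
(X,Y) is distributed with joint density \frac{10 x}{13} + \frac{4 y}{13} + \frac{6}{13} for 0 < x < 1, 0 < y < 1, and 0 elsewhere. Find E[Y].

E[Y] = ∫_0^1 ∫_0^1 y × f(x,y) dx dy
= \frac{41}{78}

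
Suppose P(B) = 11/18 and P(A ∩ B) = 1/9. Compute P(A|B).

P(A|B) = P(A ∩ B) / P(B)
= (1/9) / (11/18)
= 2/11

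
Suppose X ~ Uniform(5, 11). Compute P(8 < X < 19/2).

P(8 < X < 19/2) = ∫_{8}^{19/2} f(x) dx
where f(x) = \frac{1}{6}
= \frac{1}{4}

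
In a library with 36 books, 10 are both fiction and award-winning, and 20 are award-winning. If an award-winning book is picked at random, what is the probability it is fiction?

P(A ∩ B) = 10/36 = 5/18
P(B) = 20/36 = 5/9
P(A|B) = P(A ∩ B) / P(B) = (5/18) / (5/9) = 1/2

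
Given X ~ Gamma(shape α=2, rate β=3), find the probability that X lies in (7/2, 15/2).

P(7/2 < X < 15/2) = ∫_{7/2}^{15/2} f(x) dx
where f(x) = 9 x e^{- 3 x}
= \frac{-47 + 23 e^{12}}{2 e^{\frac{45}{2}}}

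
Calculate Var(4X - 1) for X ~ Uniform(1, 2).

For X ~ Uniform(1, 2):
Var(X) = \frac{1}{12}
Var(4X - 1) = (4)² × Var(X) = 16 × \frac{1}{12} = \frac{4}{3}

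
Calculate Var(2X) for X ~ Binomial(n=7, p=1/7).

For X ~ Binomial(n=7, p=1/7):
Var(X) = \frac{6}{7}
Var(2X) = (2)² × Var(X) = 4 × \frac{6}{7} = \frac{24}{7}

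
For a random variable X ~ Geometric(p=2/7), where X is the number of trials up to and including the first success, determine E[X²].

Using the identity E[X²] = Var(X) + (E[X])²:
E[X] = \frac{7}{2}
Var(X) = \frac{35}{4}
E[X²] = \frac{35}{4} + (\frac{7}{2})²
= 21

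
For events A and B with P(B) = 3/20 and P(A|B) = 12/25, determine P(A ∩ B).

By definition, P(A|B) = P(A ∩ B) / P(B)
So P(A ∩ B) = P(A|B) × P(B)
= 12/25 × 3/20
= 9/125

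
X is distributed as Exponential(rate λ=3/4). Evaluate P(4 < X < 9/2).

P(4 < X < 9/2) = ∫_{4}^{9/2} f(x) dx
where f(x) = \frac{3 e^{- \frac{3 x}{4}}}{4}
= - \frac{1}{e^{\frac{27}{8}}} + e^{-3}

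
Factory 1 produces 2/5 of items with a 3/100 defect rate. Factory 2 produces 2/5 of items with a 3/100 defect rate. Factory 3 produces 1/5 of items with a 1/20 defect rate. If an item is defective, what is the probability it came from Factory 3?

Using Bayes' theorem:
P(F1) = 2/5, P(D|F1) = 3/100
P(F2) = 2/5, P(D|F2) = 3/100
P(F3) = 1/5, P(D|F3) = 1/20
P(D) = P(D|F1)P(F1) + P(D|F2)P(F2) + P(D|F3)P(F3)
     = \frac{17}{500}
P(F3|D) = P(D|F3)P(F3) / P(D)
= \frac{5}{17}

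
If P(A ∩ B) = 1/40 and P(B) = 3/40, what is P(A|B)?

P(A|B) = P(A ∩ B) / P(B)
= (1/40) / (3/40)
= 1/3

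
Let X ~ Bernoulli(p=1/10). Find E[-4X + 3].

For X ~ Bernoulli(p=1/10):
E[X] = \frac{1}{10}
E[-4X + 3] = -4 × E[X] + 3 = \frac{13}{5}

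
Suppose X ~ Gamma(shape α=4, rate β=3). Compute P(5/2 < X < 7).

P(5/2 < X < 7) = ∫_{5/2}^{7} f(x) dx
where f(x) = \frac{27 x^{3} e^{- 3 x}}{2}
= - \frac{1786}{e^{21}} + \frac{1711}{16 e^{\frac{15}{2}}}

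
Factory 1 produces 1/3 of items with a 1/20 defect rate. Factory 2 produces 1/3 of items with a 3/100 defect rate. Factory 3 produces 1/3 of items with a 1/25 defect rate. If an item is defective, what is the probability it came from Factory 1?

Using Bayes' theorem:
P(F1) = 1/3, P(D|F1) = 1/20
P(F2) = 1/3, P(D|F2) = 3/100
P(F3) = 1/3, P(D|F3) = 1/25
P(D) = P(D|F1)P(F1) + P(D|F2)P(F2) + P(D|F3)P(F3)
     = \frac{1}{25}
P(F1|D) = P(D|F1)P(F1) / P(D)
= \frac{5}{12}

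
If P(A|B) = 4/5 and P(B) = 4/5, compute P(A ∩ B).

By definition, P(A|B) = P(A ∩ B) / P(B)
So P(A ∩ B) = P(A|B) × P(B)
= 4/5 × 4/5
= 16/25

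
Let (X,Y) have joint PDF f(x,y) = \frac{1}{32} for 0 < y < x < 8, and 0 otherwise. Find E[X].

f_X(x) = ∫_0^x \frac{1}{32} dy = \frac{x}{32}
E[X] = ∫_0^8 x × (\frac{x}{32}) dx = \frac{16}{3}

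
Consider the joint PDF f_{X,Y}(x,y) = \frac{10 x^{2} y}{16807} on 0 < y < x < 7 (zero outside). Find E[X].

f_X(x) = ∫_0^x \frac{10 x^{2} y}{16807} dy = \frac{5 x^{4}}{16807}
E[X] = ∫_0^7 x × (\frac{5 x^{4}}{16807}) dx = \frac{35}{6}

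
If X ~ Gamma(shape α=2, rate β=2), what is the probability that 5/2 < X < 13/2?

P(5/2 < X < 13/2) = ∫_{5/2}^{13/2} f(x) dx
where f(x) = 4 x e^{- 2 x}
= \frac{2 \left(-7 + 3 e^{8}\right)}{e^{13}}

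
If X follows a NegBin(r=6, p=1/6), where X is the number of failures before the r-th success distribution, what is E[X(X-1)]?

E[X(X-1)] = E[X² - X] = E[X²] - E[X]
E[X] = 30
E[X²] = Var(X) + (E[X])² = 180 + (30)² = 1080
E[X(X-1)] = 1080 - 30 = 1050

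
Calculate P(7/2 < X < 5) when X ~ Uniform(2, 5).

P(7/2 < X < 5) = ∫_{7/2}^{5} f(x) dx
where f(x) = \frac{1}{3}
= \frac{1}{2}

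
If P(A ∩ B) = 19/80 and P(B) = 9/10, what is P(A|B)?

P(A|B) = P(A ∩ B) / P(B)
= (19/80) / (9/10)
= 19/72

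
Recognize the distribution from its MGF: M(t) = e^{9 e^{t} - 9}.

The MGF M(t) = e^{9 e^{t} - 9} is the standard form for the Poisson distribution.
Comparing with the known MGF formula identifies: Poisson(λ=9)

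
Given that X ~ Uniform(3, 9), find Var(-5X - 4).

For X ~ Uniform(3, 9):
Var(X) = 3
Var(-5X - 4) = (-5)² × Var(X) = 25 × 3 = 75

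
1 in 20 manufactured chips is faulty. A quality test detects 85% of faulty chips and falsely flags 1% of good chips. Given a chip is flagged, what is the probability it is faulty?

Let D = the rare event, + = positive/flagged.
P(D) = 1/20
P(+|D) = 85/100 = 17/20
P(+|D') = 1/100
P(+) = P(+|D)P(D) + P(+|D')P(D')
     = \frac{17}{20} × \frac{1}{20} + \frac{1}{100} × \frac{19}{20}
     = \frac{13}{250}
P(D|+) = P(+|D)P(D)/P(+) = \frac{85}{104}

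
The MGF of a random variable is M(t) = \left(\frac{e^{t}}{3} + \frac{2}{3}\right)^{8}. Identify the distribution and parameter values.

The MGF M(t) = \left(\frac{e^{t}}{3} + \frac{2}{3}\right)^{8} is the standard form for the Binomial distribution.
Comparing with the known MGF formula identifies: Binomial(n=8, p=1/3)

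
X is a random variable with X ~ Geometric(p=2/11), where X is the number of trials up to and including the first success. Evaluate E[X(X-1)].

E[X(X-1)] = E[X² - X] = E[X²] - E[X]
E[X] = \frac{11}{2}
E[X²] = Var(X) + (E[X])² = \frac{99}{4} + (\frac{11}{2})² = 55
E[X(X-1)] = 55 - \frac{11}{2} = \frac{99}{2}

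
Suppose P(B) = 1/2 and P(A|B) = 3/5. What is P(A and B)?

By definition, P(A|B) = P(A ∩ B) / P(B)
So P(A ∩ B) = P(A|B) × P(B)
= 3/5 × 1/2
= 3/10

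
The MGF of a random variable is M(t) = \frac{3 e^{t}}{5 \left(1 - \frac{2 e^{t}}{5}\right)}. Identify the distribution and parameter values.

The MGF M(t) = \frac{3 e^{t}}{5 \left(1 - \frac{2 e^{t}}{5}\right)} is the standard form for the Geometric distribution.
Comparing with the known MGF formula identifies: Geometric(p=3/5), X = trial number of first success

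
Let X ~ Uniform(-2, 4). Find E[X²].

Using the identity E[X²] = Var(X) + (E[X])²:
E[X] = 1
Var(X) = 3
E[X²] = 3 + (1)²
= 4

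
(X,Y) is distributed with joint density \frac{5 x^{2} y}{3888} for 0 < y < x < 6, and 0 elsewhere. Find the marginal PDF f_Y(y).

f_Y(y) = ∫_y^6 \frac{5 x^{2} y}{3888} dx = \frac{5 y \left(216 - y^{3}\right)}{11664}
for 0 < y < 6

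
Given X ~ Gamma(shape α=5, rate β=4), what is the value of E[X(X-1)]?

E[X(X-1)] = E[X² - X] = E[X²] - E[X]
E[X] = \frac{5}{4}
E[X²] = Var(X) + (E[X])² = \frac{5}{16} + (\frac{5}{4})² = \frac{15}{8}
E[X(X-1)] = \frac{15}{8} - \frac{5}{4} = \frac{5}{8}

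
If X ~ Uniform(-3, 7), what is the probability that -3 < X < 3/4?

P(-3 < X < 3/4) = ∫_{-3}^{3/4} f(x) dx
where f(x) = \frac{1}{10}
= \frac{3}{8}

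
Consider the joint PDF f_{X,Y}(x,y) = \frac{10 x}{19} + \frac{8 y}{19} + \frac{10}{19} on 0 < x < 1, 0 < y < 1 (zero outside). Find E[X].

E[X] = ∫_0^1 ∫_0^1 x × f(x,y) dy dx
= ∫_0^1 ∫_0^1 x × (\frac{10 x}{19} + \frac{8 y}{19} + \frac{10}{19}) dy dx
= \frac{31}{57}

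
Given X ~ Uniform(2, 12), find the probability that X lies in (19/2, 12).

P(19/2 < X < 12) = ∫_{19/2}^{12} f(x) dx
where f(x) = \frac{1}{10}
= \frac{1}{4}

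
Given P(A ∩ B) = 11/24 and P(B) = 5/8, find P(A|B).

P(A|B) = P(A ∩ B) / P(B)
= (11/24) / (5/8)
= 11/15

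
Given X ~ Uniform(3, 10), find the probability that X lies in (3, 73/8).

P(3 < X < 73/8) = ∫_{3}^{73/8} f(x) dx
where f(x) = \frac{1}{7}
= \frac{7}{8}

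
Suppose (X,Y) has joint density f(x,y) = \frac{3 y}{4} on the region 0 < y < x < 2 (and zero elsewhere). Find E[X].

f_X(x) = ∫_0^x \frac{3 y}{4} dy = \frac{3 x^{2}}{8}
E[X] = ∫_0^2 x × (\frac{3 x^{2}}{8}) dx = \frac{3}{2}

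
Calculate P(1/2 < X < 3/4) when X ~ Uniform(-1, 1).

P(1/2 < X < 3/4) = ∫_{1/2}^{3/4} f(x) dx
where f(x) = \frac{1}{2}
= \frac{1}{8}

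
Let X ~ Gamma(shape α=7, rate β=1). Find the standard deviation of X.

For X ~ Gamma(shape α=7, rate β=1):
Var(X) = 7
SD(X) = √(Var(X)) = √(7) = \sqrt{7}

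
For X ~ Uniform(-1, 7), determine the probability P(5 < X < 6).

P(5 < X < 6) = ∫_{5}^{6} f(x) dx
where f(x) = \frac{1}{8}
= \frac{1}{8}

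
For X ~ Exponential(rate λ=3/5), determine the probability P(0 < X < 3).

P(0 < X < 3) = ∫_{0}^{3} f(x) dx
where f(x) = \frac{3 e^{- \frac{3 x}{5}}}{5}
= 1 - e^{- \frac{9}{5}}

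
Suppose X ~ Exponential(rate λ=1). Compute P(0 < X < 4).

P(0 < X < 4) = ∫_{0}^{4} f(x) dx
where f(x) = e^{- x}
= 1 - e^{-4}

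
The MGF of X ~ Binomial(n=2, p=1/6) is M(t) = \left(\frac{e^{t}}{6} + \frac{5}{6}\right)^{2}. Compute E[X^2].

To find E[X^2], compute M^(2)(0):
M^(1)(t) = \frac{\left(\frac{e^{t}}{6} + \frac{5}{6}\right) e^{t}}{3}
M^(2)(t) = \frac{\left(\frac{e^{t}}{6} + \frac{5}{6}\right) e^{t}}{3} + \frac{e^{2 t}}{18}
M^(2)(0) = \frac{7}{18}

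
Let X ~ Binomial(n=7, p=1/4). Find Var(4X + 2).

For X ~ Binomial(n=7, p=1/4):
Var(X) = \frac{21}{16}
Var(4X + 2) = (4)² × Var(X) = 16 × \frac{21}{16} = 21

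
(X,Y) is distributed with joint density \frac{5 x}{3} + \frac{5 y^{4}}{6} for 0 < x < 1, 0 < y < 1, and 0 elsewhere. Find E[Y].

E[Y] = ∫_0^1 ∫_0^1 y × f(x,y) dx dy
= \frac{5}{9}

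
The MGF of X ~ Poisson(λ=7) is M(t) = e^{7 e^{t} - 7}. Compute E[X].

To find E[X], compute M^(1)(0):
M^(1)(t) = 7 e^{t} e^{7 e^{t} - 7}
M^(1)(0) = 7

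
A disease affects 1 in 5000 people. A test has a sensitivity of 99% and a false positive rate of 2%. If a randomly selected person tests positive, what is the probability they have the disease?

Let D = the rare event, + = positive/flagged.
P(D) = 1/5000
P(+|D) = 99/100
P(+|D') = 2/100 = 1/50
P(+) = P(+|D)P(D) + P(+|D')P(D')
     = \frac{99}{100} × \frac{1}{5000} + \frac{1}{50} × \frac{4999}{5000}
     = \frac{10097}{500000}
P(D|+) = P(+|D)P(D)/P(+) = \frac{99}{10097}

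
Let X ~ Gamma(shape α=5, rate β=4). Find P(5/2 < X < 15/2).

P(5/2 < X < 15/2) = ∫_{5/2}^{15/2} f(x) dx
where f(x) = \frac{128 x^{4} e^{- 4 x}}{3}
= \frac{-116193 + 1933 e^{20}}{3 e^{30}}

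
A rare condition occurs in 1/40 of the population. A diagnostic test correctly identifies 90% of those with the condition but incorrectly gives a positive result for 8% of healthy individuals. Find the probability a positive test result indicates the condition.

Let D = the rare event, + = positive/flagged.
P(D) = 1/40
P(+|D) = 90/100 = 9/10
P(+|D') = 8/100 = 2/25
P(+) = P(+|D)P(D) + P(+|D')P(D')
     = \frac{9}{10} × \frac{1}{40} + \frac{2}{25} × \frac{39}{40}
     = \frac{201}{2000}
P(D|+) = P(+|D)P(D)/P(+) = \frac{15}{67}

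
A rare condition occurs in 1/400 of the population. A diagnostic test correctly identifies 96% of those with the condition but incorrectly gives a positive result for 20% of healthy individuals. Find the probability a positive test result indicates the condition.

Let D = the rare event, + = positive/flagged.
P(D) = 1/400
P(+|D) = 96/100 = 24/25
P(+|D') = 20/100 = 1/5
P(+) = P(+|D)P(D) + P(+|D')P(D')
     = \frac{24}{25} × \frac{1}{400} + \frac{1}{5} × \frac{399}{400}
     = \frac{2019}{10000}
P(D|+) = P(+|D)P(D)/P(+) = \frac{8}{673}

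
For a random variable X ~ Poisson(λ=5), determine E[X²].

Using the identity E[X²] = Var(X) + (E[X])²:
E[X] = 5
Var(X) = 5
E[X²] = 5 + (5)²
= 30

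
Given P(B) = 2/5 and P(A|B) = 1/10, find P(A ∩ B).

By definition, P(A|B) = P(A ∩ B) / P(B)
So P(A ∩ B) = P(A|B) × P(B)
= 1/10 × 2/5
= 1/25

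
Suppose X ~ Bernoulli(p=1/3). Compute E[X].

For X ~ Bernoulli(p=1/3), the expected value is:
E[X] = \frac{1}{3}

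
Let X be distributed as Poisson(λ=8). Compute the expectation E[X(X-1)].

E[X(X-1)] = E[X² - X] = E[X²] - E[X]
E[X] = 8
E[X²] = Var(X) + (E[X])² = 8 + (8)² = 72
E[X(X-1)] = 72 - 8 = 64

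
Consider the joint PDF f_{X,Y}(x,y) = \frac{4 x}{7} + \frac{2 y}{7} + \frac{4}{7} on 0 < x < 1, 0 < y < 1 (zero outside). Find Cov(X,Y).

E[XY] = ∫∫ xy × f(x,y) dx dy = \frac{2}{7}
E[X] = \frac{23}{42}
E[Y] = \frac{11}{21}
Cov(X,Y) = E[XY] - E[X]E[Y] = - \frac{1}{882}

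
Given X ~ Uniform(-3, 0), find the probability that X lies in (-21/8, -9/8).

P(-21/8 < X < -9/8) = ∫_{-21/8}^{-9/8} f(x) dx
where f(x) = \frac{1}{3}
= \frac{1}{2}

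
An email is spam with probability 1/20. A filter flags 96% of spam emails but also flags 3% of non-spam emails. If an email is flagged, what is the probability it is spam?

Let D = the rare event, + = positive/flagged.
P(D) = 1/20
P(+|D) = 96/100 = 24/25
P(+|D') = 3/100
P(+) = P(+|D)P(D) + P(+|D')P(D')
     = \frac{24}{25} × \frac{1}{20} + \frac{3}{100} × \frac{19}{20}
     = \frac{153}{2000}
P(D|+) = P(+|D)P(D)/P(+) = \frac{32}{51}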